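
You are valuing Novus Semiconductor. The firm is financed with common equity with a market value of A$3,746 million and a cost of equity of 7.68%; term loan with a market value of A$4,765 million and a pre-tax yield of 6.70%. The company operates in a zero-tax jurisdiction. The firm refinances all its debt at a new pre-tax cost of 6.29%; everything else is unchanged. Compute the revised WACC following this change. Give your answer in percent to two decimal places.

6.90%

After the change:
Total capital V = 3746 + 4765 = 8511.
Equity: weight = 3746/8511 = 0.4401; cost = 7.68%.
Term loan: weight = 4765/8511 = 0.5599; after-tax cost = 6.29% × (1 − 0%) = 6.2900%.
WACC = 0.4401 × 7.6800% + 0.5599 × 6.2900% = 6.9018%.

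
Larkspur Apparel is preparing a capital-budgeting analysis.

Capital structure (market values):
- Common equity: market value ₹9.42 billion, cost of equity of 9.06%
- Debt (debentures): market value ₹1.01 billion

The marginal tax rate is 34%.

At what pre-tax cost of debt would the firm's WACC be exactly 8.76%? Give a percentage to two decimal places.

Total capital V = 9.42 + 1.01 = 10.43.
Equity weight = 9.42/10.43 = 0.9032.
Debentures weight = 1.01/10.43 = 0.0968.
Equity contribution = 0.9032 × 9.06% = 8.1827%.
Remaining for debt = 8.76% − 8.1827% = 0.5773%.
Rd × (1 − 34%) × 0.0968 = 0.5773%  ⇒  Rd = 9.0333%.

9.03%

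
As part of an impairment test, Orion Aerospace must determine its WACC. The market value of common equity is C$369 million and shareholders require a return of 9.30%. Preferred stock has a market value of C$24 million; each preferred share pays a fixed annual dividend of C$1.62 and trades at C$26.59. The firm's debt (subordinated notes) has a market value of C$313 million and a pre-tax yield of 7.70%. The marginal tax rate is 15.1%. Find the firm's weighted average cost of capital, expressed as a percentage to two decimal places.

Cost of preferred: Rp = 1.62 / 26.59 = 6.0925%.
Total capital V = 369 + 24 + 313 = 706.
Equity: weight = 369/706 = 0.5227; cost = 9.3%.
Preferred: weight = 24/706 = 0.0340; cost = 6.0925%.
Subordinated notes: weight = 313/706 = 0.4433; after-tax cost = 7.7% × (1 − 15.1%) = 6.5373%.
WACC = 0.5227 × 9.3000% + 0.0340 × 6.0925% + 0.4433 × 6.5373% = 7.9661%.

7.97%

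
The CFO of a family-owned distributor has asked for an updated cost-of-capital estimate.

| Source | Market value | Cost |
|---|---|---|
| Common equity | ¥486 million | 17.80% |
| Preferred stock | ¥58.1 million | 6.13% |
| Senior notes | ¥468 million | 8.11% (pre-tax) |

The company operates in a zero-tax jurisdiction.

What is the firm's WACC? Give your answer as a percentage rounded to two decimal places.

12.65%

Total capital V = 486 + 58.1 + 468 = 1012.1.
Equity: weight = 486/1012.1 = 0.4802; cost = 17.8%.
Preferred: weight = 58.1/1012.1 = 0.0574; cost = 6.13%.
Senior notes: weight = 468/1012.1 = 0.4624; after-tax cost = 8.11% × (1 − 0%) = 8.1100%.
WACC = 0.4802 × 17.8000% + 0.0574 × 6.1300% + 0.4624 × 8.1100% = 12.6494%.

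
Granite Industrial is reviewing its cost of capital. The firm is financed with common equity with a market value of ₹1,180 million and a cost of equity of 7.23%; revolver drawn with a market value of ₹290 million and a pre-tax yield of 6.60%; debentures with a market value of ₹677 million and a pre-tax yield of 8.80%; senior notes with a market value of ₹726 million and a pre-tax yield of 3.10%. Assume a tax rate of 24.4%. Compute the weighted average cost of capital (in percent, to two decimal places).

5.63%

Total capital V = 1180 + 290 + 677 + 726 = 2873.
Equity: weight = 1180/2873 = 0.4107; cost = 7.23%.
Revolver drawn: weight = 290/2873 = 0.1009; after-tax cost = 6.6% × (1 − 24.4%) = 4.9896%.
Debentures: weight = 677/2873 = 0.2356; after-tax cost = 8.8% × (1 − 24.4%) = 6.6528%.
Senior notes: weight = 726/2873 = 0.2527; after-tax cost = 3.1% × (1 − 24.4%) = 2.3436%.
WACC = 0.4107 × 7.2300% + 0.1009 × 4.9896% + 0.2356 × 6.6528% + 0.2527 × 2.3436% = 5.6331%.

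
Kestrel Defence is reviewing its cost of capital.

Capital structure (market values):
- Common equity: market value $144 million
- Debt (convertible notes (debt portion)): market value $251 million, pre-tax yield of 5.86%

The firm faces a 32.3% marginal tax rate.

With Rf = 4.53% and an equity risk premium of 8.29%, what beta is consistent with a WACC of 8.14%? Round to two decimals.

Total capital V = 144 + 251 = 395.
Equity weight = 144/395 = 0.3646.
Convertible notes (debt portion) weight = 251/395 = 0.6354.
Debt contribution = 0.6354 × 5.86% × (1 − 32.3%) = 2.5209%.
Required equity contribution = 8.14% − 2.5209% = 5.6191%  ⇒  Re = 15.4134%.
CAPM: 15.4134% = 4.53% + β × 8.29%  ⇒  β = 1.3128.

1.31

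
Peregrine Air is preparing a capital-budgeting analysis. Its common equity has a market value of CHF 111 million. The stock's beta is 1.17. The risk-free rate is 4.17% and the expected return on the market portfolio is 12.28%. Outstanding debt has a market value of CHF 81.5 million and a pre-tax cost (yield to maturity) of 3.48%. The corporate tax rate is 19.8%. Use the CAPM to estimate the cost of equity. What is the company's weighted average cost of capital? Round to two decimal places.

9.06%

Market risk premium = 12.28% − 4.17% = 8.11%.
Cost of equity via CAPM: Re = 4.17% + 1.17 × 8.11% = 13.6587%.
Total capital V = 111 + 81.5 = 192.5.
Equity: weight = 111/192.5 = 0.5766; cost = 13.6587%.
Debt: weight = 81.5/192.5 = 0.4234; after-tax cost = 3.48% × (1 − 19.8%) = 2.7910%.
WACC = 0.5766 × 13.6587% + 0.4234 × 2.7910% = 9.0576%.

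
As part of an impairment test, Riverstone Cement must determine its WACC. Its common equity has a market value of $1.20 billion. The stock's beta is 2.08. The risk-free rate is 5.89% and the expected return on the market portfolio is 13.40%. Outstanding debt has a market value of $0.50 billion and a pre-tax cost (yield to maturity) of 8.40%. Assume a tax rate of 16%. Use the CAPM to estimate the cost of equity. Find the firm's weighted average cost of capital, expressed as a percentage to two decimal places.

Market risk premium = 13.4% − 5.89% = 7.51%.
Cost of equity via CAPM: Re = 5.89% + 2.08 × 7.51% = 21.5108%.
Total capital V = 1.2 + 0.5 = 1.7.
Equity: weight = 1.2/1.7 = 0.7059; cost = 21.5108%.
Debt: weight = 0.5/1.7 = 0.2941; after-tax cost = 8.4% × (1 − 16%) = 7.0560%.
WACC = 0.7059 × 21.5108% + 0.2941 × 7.0560% = 17.2594%.

17.26%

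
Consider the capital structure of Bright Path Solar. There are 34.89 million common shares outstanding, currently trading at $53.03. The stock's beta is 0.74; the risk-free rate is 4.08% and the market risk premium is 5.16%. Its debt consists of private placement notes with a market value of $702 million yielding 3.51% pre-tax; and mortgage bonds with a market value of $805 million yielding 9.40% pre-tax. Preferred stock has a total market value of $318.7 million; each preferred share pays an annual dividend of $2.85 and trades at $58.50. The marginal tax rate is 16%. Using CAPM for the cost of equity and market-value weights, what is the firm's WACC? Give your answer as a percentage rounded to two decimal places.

Cost of equity via CAPM: Re = 4.08% + 0.74 × 5.16% = 7.8984%.
Cost of preferred: Rp = 2.85 / 58.5 = 4.8718%.
Market value of equity E = 53.03 × 34.89m = 1850.2167m.
Total capital V = 1850.2167 + 318.7 + 702 + 805 = 3675.9167.
Equity: weight = 1850.2167/3675.9167 = 0.5033; cost = 7.8984%.
Preferred: weight = 318.7/3675.9167 = 0.0867; cost = 4.8718%.
Private placement notes: weight = 702/3675.9167 = 0.1910; after-tax cost = 3.51% × (1 − 16%) = 2.9484%.
Mortgage bonds: weight = 805/3675.9167 = 0.2190; after-tax cost = 9.4% × (1 − 16%) = 7.8960%.
WACC = 0.5033 × 7.8984% + 0.0867 × 4.8718% + 0.1910 × 2.9484% + 0.2190 × 7.8960% = 6.6902%.

6.69%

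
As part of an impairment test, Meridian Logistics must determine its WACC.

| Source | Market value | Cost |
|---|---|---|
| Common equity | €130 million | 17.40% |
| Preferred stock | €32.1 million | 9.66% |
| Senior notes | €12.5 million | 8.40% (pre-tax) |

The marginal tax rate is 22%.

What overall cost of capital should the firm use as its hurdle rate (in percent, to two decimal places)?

Total capital V = 130 + 32.1 + 12.5 = 174.6.
Equity: weight = 130/174.6 = 0.7446; cost = 17.4%.
Preferred: weight = 32.1/174.6 = 0.1838; cost = 9.66%.
Senior notes: weight = 12.5/174.6 = 0.0716; after-tax cost = 8.4% × (1 − 22%) = 6.5520%.
WACC = 0.7446 × 17.4000% + 0.1838 × 9.6600% + 0.0716 × 6.5520% = 15.2004%.

15.20%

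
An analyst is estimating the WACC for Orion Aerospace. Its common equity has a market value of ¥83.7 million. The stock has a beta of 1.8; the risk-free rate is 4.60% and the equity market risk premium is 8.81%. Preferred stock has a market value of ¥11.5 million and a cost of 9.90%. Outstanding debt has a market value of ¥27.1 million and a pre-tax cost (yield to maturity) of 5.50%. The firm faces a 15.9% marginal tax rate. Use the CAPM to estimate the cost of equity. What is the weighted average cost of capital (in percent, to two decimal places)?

Cost of equity via CAPM: Re = 4.6% + 1.8 × 8.81% = 20.4580%.
Total capital V = 83.7 + 11.5 + 27.1 = 122.3.
Equity: weight = 83.7/122.3 = 0.6844; cost = 20.458%.
Preferred: weight = 11.5/122.3 = 0.0940; cost = 9.9%.
Debt: weight = 27.1/122.3 = 0.2216; after-tax cost = 5.5% × (1 − 15.9%) = 4.6255%.
WACC = 0.6844 × 20.4580% + 0.0940 × 9.9000% + 0.2216 × 4.6255% = 15.9570%.

15.96%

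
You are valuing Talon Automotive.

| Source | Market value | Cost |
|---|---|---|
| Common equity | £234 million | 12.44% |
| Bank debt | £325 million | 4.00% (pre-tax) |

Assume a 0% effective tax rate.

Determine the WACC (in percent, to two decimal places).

7.53%

Total capital V = 234 + 325 = 559.
Equity: weight = 234/559 = 0.4186; cost = 12.44%.
Bank debt: weight = 325/559 = 0.5814; after-tax cost = 4% × (1 − 0%) = 4.0000%.
WACC = 0.4186 × 12.4400% + 0.5814 × 4.0000% = 7.5330%.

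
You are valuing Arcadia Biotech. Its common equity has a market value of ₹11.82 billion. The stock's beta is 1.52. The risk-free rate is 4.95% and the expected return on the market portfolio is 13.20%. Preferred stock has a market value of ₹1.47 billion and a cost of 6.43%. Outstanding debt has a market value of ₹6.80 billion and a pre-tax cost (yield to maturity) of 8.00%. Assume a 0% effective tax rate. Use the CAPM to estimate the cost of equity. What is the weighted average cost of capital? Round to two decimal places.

Market risk premium = 13.2% − 4.95% = 8.25%.
Cost of equity via CAPM: Re = 4.95% + 1.52 × 8.25% = 17.4900%.
Total capital V = 11.82 + 1.47 + 6.8 = 20.09.
Equity: weight = 11.82/20.09 = 0.5884; cost = 17.49%.
Preferred: weight = 1.47/20.09 = 0.0732; cost = 6.43%.
Debt: weight = 6.8/20.09 = 0.3385; after-tax cost = 8% × (1 − 0%) = 8.0000%.
WACC = 0.5884 × 17.4900% + 0.0732 × 6.4300% + 0.3385 × 8.0000% = 13.4686%.

13.47%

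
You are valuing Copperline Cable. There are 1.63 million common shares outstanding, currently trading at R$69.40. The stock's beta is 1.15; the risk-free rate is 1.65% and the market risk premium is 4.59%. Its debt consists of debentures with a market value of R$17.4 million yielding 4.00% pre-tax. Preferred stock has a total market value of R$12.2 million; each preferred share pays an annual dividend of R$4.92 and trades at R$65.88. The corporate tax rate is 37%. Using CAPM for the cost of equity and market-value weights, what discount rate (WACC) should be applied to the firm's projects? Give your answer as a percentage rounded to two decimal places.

Cost of equity via CAPM: Re = 1.65% + 1.15 × 4.59% = 6.9285%.
Cost of preferred: Rp = 4.92 / 65.88 = 7.4681%.
Market value of equity E = 69.4 × 1.63m = 113.122m.
Total capital V = 113.122 + 12.2 + 17.4 = 142.722.
Equity: weight = 113.122/142.722 = 0.7926; cost = 6.9285%.
Preferred: weight = 12.2/142.722 = 0.0855; cost = 7.4681%.
Debentures: weight = 17.4/142.722 = 0.1219; after-tax cost = 4% × (1 − 37%) = 2.5200%.
WACC = 0.7926 × 6.9285% + 0.0855 × 7.4681% + 0.1219 × 2.5200% = 6.4372%.

6.44%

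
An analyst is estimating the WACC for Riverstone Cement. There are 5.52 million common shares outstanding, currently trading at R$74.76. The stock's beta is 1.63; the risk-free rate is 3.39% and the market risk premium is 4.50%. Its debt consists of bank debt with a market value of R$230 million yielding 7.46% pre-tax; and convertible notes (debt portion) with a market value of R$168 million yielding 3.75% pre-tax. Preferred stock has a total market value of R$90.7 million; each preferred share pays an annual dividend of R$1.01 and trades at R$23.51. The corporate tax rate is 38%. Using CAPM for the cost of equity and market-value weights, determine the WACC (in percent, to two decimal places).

6.96%

Cost of equity via CAPM: Re = 3.39% + 1.63 × 4.5% = 10.7250%.
Cost of preferred: Rp = 1.01 / 23.51 = 4.2960%.
Market value of equity E = 74.76 × 5.52m = 412.6752m.
Total capital V = 412.6752 + 90.7 + 230 + 168 = 901.3752.
Equity: weight = 412.6752/901.3752 = 0.4578; cost = 10.725%.
Preferred: weight = 90.7/901.3752 = 0.1006; cost = 4.296%.
Bank debt: weight = 230/901.3752 = 0.2552; after-tax cost = 7.46% × (1 − 38%) = 4.6252%.
Convertible notes (debt portion): weight = 168/901.3752 = 0.1864; after-tax cost = 3.75% × (1 − 38%) = 2.3250%.
WACC = 0.4578 × 10.7250% + 0.1006 × 4.2960% + 0.2552 × 4.6252% + 0.1864 × 2.3250% = 6.9560%.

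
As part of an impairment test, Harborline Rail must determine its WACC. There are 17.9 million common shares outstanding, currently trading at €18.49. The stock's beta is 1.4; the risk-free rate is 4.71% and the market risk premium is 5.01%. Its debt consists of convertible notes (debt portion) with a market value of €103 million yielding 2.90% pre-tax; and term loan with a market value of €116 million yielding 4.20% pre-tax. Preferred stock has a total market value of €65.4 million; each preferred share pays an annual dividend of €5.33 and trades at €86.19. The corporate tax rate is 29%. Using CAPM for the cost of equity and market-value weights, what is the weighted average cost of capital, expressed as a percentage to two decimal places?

7.87%

Cost of equity via CAPM: Re = 4.71% + 1.4 × 5.01% = 11.7240%.
Cost of preferred: Rp = 5.33 / 86.19 = 6.1840%.
Market value of equity E = 18.49 × 17.9m = 330.971m.
Total capital V = 330.971 + 65.4 + 103 + 116 = 615.371.
Equity: weight = 330.971/615.371 = 0.5378; cost = 11.724%.
Preferred: weight = 65.4/615.371 = 0.1063; cost = 6.184%.
Convertible notes (debt portion): weight = 103/615.371 = 0.1674; after-tax cost = 2.9% × (1 − 29%) = 2.0590%.
Term loan: weight = 116/615.371 = 0.1885; after-tax cost = 4.2% × (1 − 29%) = 2.9820%.
WACC = 0.5378 × 11.7240% + 0.1063 × 6.1840% + 0.1674 × 2.0590% + 0.1885 × 2.9820% = 7.8696%.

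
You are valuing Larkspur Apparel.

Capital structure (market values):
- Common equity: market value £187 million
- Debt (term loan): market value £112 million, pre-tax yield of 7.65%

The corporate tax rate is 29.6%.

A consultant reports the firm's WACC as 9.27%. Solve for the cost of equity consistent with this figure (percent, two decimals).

11.60%

Total capital V = 187 + 112 = 299.
Equity weight = 187/299 = 0.6254.
Term loan weight = 112/299 = 0.3746.
Debt contribution = 0.3746 × 7.65% × (1 − 29.6%) = 2.0173%.
Required equity contribution = 9.27% − 2.0173% = 7.2527%.
Re = 7.2527% / 0.6254 = 11.5965%.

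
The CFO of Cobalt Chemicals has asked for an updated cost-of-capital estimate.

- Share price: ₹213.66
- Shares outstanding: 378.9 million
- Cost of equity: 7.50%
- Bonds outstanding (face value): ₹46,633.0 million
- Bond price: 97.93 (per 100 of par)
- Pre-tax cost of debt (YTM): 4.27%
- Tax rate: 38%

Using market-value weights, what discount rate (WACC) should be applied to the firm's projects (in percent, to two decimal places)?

Market value of equity E = 213.66 × 378.9m = 80955.774m. Market value of debt D = 46633m × 97.93/100 = 45667.6969m.
Total capital V = 80955.774 + 45667.6969 = 126623.4709.
Equity: weight = 80955.774/126623.4709 = 0.6393; cost = 7.5%.
Bonds outstanding: weight = 45667.6969/126623.4709 = 0.3607; after-tax cost = 4.27% × (1 − 38%) = 2.6474%.
WACC = 0.6393 × 7.5000% + 0.3607 × 2.6474% = 5.7499%.

5.75%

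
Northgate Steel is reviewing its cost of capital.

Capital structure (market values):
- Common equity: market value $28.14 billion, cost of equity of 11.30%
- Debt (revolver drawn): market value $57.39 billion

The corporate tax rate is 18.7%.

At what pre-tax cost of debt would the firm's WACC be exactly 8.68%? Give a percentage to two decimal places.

9.10%

Total capital V = 28.14 + 57.39 = 85.53.
Equity weight = 28.14/85.53 = 0.3290.
Revolver drawn weight = 57.39/85.53 = 0.6710.
Equity contribution = 0.3290 × 11.3% = 3.7178%.
Remaining for debt = 8.68% − 3.7178% = 4.9622%.
Rd × (1 − 18.7%) × 0.6710 = 4.9622%  ⇒  Rd = 9.0964%.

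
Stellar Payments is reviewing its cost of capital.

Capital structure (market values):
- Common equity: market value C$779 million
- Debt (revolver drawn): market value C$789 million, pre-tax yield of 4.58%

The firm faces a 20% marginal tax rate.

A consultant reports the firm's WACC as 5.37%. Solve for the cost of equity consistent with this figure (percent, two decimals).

7.10%

Total capital V = 779 + 789 = 1568.
Equity weight = 779/1568 = 0.4968.
Revolver drawn weight = 789/1568 = 0.5032.
Debt contribution = 0.5032 × 4.58% × (1 − 20%) = 1.8437%.
Required equity contribution = 5.37% − 1.8437% = 3.5263%.
Re = 3.5263% / 0.4968 = 7.0979%.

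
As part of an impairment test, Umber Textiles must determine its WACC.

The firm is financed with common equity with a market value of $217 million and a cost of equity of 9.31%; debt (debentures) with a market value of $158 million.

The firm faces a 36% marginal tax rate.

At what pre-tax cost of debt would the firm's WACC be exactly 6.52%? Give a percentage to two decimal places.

4.20%

Total capital V = 217 + 158 = 375.
Equity weight = 217/375 = 0.5787.
Debentures weight = 158/375 = 0.4213.
Equity contribution = 0.5787 × 9.31% = 5.3874%.
Remaining for debt = 6.52% − 5.3874% = 1.1326%.
Rd × (1 − 36%) × 0.4213 = 1.1326%  ⇒  Rd = 4.2003%.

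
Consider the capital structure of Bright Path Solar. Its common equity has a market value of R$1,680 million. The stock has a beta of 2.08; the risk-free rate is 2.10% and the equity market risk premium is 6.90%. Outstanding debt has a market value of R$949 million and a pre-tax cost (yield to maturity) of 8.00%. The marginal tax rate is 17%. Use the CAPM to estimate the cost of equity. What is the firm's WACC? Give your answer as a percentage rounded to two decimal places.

Cost of equity via CAPM: Re = 2.1% + 2.08 × 6.9% = 16.4520%.
Total capital V = 1680 + 949 = 2629.
Equity: weight = 1680/2629 = 0.6390; cost = 16.452%.
Debt: weight = 949/2629 = 0.3610; after-tax cost = 8% × (1 − 17%) = 6.6400%.
WACC = 0.6390 × 16.4520% + 0.3610 × 6.6400% = 12.9101%.

12.91%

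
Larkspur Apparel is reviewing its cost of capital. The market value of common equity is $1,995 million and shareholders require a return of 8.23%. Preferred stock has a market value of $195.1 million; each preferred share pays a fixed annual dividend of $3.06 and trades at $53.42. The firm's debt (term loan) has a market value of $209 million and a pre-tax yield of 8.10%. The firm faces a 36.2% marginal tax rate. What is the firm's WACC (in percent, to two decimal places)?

Cost of preferred: Rp = 3.06 / 53.42 = 5.7282%.
Total capital V = 1995 + 195.1 + 209 = 2399.1.
Equity: weight = 1995/2399.1 = 0.8316; cost = 8.23%.
Preferred: weight = 195.1/2399.1 = 0.0813; cost = 5.7282%.
Term loan: weight = 209/2399.1 = 0.0871; after-tax cost = 8.1% × (1 − 36.2%) = 5.1678%.
WACC = 0.8316 × 8.2300% + 0.0813 × 5.7282% + 0.0871 × 5.1678% = 7.7598%.

7.76%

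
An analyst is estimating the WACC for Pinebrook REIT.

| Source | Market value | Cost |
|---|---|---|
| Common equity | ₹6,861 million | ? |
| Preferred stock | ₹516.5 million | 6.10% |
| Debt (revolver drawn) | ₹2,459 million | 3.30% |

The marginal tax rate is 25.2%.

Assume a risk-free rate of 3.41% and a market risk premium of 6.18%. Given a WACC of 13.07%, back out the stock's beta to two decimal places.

Total capital V = 6861 + 516.5 + 2459 = 9836.5.
Equity weight = 6861/9836.5 = 0.6975.
Preferred weight = 516.5/9836.5 = 0.0525.
Revolver drawn weight = 2459/9836.5 = 0.2500.
Debt contribution = 0.2500 × 3.3% × (1 − 25.2%) = 0.6171%.
Preferred contribution = 0.0525 × 6.1% = 0.3203%.
Required equity contribution = 13.07% − 0.9374% = 12.1326%  ⇒  Re = 17.3943%.
CAPM: 17.3943% = 3.41% + β × 6.18%  ⇒  β = 2.2628.

2.26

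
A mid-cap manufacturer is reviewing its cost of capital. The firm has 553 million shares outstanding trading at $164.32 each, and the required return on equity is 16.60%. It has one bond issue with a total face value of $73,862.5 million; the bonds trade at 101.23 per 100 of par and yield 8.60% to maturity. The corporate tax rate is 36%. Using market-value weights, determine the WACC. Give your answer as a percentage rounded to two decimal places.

11.59%

Market value of equity E = 164.32 × 553m = 90868.96m. Market value of debt D = 73862.5m × 101.23/100 = 74771.00875m.
Total capital V = 90868.96 + 74771.00875 = 165639.96875.
Equity: weight = 90868.96/165639.96875 = 0.5486; cost = 16.6%.
Bonds outstanding: weight = 74771.00875/165639.96875 = 0.4514; after-tax cost = 8.6% × (1 − 36%) = 5.5040%.
WACC = 0.5486 × 16.6000% + 0.4514 × 5.5040% = 11.5912%.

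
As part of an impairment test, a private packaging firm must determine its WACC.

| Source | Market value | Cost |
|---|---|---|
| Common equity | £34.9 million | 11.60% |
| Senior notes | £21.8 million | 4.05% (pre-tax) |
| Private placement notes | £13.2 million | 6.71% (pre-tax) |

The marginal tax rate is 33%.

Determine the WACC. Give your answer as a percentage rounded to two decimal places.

7.49%

Total capital V = 34.9 + 21.8 + 13.2 = 69.9.
Equity: weight = 34.9/69.9 = 0.4993; cost = 11.6%.
Senior notes: weight = 21.8/69.9 = 0.3119; after-tax cost = 4.05% × (1 − 33%) = 2.7135%.
Private placement notes: weight = 13.2/69.9 = 0.1888; after-tax cost = 6.71% × (1 − 33%) = 4.4957%.
WACC = 0.4993 × 11.6000% + 0.3119 × 2.7135% + 0.1888 × 4.4957% = 7.4869%.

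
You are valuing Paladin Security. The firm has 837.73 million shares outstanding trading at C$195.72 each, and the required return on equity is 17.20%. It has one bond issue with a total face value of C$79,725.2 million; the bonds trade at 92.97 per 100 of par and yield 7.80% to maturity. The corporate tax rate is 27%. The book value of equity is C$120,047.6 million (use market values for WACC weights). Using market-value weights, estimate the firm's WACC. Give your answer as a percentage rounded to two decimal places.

Market value of equity E = 195.72 × 837.73m = 163960.5156m. Market value of debt D = 79725.2m × 92.97/100 = 74120.51844m.
Total capital V = 163960.5156 + 74120.51844 = 238081.03404.
Equity: weight = 163960.5156/238081.03404 = 0.6887; cost = 17.2%.
Bonds outstanding: weight = 74120.51844/238081.03404 = 0.3113; after-tax cost = 7.8% × (1 − 27%) = 5.6940%.
WACC = 0.6887 × 17.2000% + 0.3113 × 5.6940% = 13.6179%.

13.62%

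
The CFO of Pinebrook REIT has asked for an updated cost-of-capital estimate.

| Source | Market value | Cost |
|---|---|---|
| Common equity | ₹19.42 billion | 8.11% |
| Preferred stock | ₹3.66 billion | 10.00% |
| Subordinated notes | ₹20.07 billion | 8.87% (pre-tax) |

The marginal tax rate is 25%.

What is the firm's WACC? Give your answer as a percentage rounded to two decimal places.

7.59%

Total capital V = 19.42 + 3.66 + 20.07 = 43.15.
Equity: weight = 19.42/43.15 = 0.4501; cost = 8.11%.
Preferred: weight = 3.66/43.15 = 0.0848; cost = 10%.
Subordinated notes: weight = 20.07/43.15 = 0.4651; after-tax cost = 8.87% × (1 − 25%) = 6.6525%.
WACC = 0.4501 × 8.1100% + 0.0848 × 10.0000% + 0.4651 × 6.6525% = 7.5924%.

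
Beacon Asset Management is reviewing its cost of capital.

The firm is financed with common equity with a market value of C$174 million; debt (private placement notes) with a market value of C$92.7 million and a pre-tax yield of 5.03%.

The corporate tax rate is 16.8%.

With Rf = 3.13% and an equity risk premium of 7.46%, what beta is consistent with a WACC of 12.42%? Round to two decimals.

1.83

Total capital V = 174 + 92.7 = 266.7.
Equity weight = 174/266.7 = 0.6524.
Private placement notes weight = 92.7/266.7 = 0.3476.
Debt contribution = 0.3476 × 5.03% × (1 − 16.8%) = 1.4546%.
Required equity contribution = 12.42% − 1.4546% = 10.9654%  ⇒  Re = 16.8073%.
CAPM: 16.8073% = 3.13% + β × 7.46%  ⇒  β = 1.8334.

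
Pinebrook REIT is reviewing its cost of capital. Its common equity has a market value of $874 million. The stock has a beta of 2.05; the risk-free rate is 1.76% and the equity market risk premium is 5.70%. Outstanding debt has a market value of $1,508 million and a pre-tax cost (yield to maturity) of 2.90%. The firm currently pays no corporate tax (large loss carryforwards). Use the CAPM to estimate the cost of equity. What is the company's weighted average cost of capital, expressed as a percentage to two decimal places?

Cost of equity via CAPM: Re = 1.76% + 2.05 × 5.7% = 13.4450%.
Total capital V = 874 + 1508 = 2382.
Equity: weight = 874/2382 = 0.3669; cost = 13.445%.
Debt: weight = 1508/2382 = 0.6331; after-tax cost = 2.9% × (1 − 0%) = 2.9000%.
WACC = 0.3669 × 13.4450% + 0.6331 × 2.9000% = 6.7692%.

6.77%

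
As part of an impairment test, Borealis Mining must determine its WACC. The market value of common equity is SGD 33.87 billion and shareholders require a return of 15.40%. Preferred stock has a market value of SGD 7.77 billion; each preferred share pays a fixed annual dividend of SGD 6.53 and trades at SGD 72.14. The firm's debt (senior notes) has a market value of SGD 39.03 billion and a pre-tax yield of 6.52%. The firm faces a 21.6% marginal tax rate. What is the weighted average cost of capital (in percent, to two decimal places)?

9.81%

Cost of preferred: Rp = 6.53 / 72.14 = 9.0518%.
Total capital V = 33.87 + 7.77 + 39.03 = 80.67.
Equity: weight = 33.87/80.67 = 0.4199; cost = 15.4%.
Preferred: weight = 7.77/80.67 = 0.0963; cost = 9.0518%.
Senior notes: weight = 39.03/80.67 = 0.4838; after-tax cost = 6.52% × (1 − 21.6%) = 5.1117%.
WACC = 0.4199 × 15.4000% + 0.0963 × 9.0518% + 0.4838 × 5.1117% = 9.8108%.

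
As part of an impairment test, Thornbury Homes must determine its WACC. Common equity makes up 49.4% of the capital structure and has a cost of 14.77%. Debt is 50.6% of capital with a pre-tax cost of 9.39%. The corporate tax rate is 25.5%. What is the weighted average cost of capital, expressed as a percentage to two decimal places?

10.84%

After-tax cost of debt = 9.39% × (1 − 25.5%) = 6.9956%.
WACC = 0.494 × 14.7700% + 0.506 × 6.9956% = 10.8361%.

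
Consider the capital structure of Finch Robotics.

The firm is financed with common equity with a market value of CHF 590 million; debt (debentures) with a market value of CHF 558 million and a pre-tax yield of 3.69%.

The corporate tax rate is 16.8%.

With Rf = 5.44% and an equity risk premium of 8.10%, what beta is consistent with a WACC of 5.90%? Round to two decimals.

Total capital V = 590 + 558 = 1148.
Equity weight = 590/1148 = 0.5139.
Debentures weight = 558/1148 = 0.4861.
Debt contribution = 0.4861 × 3.69% × (1 − 16.8%) = 1.4923%.
Required equity contribution = 5.9% − 1.4923% = 4.4077%  ⇒  Re = 8.5764%.
CAPM: 8.5764% = 5.44% + β × 8.1%  ⇒  β = 0.3872.

0.39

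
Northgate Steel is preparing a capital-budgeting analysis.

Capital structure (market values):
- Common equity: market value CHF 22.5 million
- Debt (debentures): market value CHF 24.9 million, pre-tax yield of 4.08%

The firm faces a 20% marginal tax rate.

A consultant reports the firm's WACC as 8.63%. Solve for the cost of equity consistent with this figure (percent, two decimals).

Total capital V = 22.5 + 24.9 = 47.4.
Equity weight = 22.5/47.4 = 0.4747.
Debentures weight = 24.9/47.4 = 0.5253.
Debt contribution = 0.5253 × 4.08% × (1 − 20%) = 1.7146%.
Required equity contribution = 8.63% − 1.7146% = 6.9154%.
Re = 6.9154% / 0.4747 = 14.5684%.

14.57%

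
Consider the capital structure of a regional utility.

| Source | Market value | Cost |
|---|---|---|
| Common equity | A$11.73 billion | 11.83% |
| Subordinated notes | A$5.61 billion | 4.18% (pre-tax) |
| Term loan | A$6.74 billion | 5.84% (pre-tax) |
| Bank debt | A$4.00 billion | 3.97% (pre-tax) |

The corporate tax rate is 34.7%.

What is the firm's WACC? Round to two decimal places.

6.77%

Total capital V = 11.73 + 5.61 + 6.74 + 4 = 28.08.
Equity: weight = 11.73/28.08 = 0.4177; cost = 11.83%.
Subordinated notes: weight = 5.61/28.08 = 0.1998; after-tax cost = 4.18% × (1 − 34.7%) = 2.7295%.
Term loan: weight = 6.74/28.08 = 0.2400; after-tax cost = 5.84% × (1 − 34.7%) = 3.8135%.
Bank debt: weight = 4/28.08 = 0.1425; after-tax cost = 3.97% × (1 − 34.7%) = 2.5924%.
WACC = 0.4177 × 11.8300% + 0.1998 × 2.7295% + 0.2400 × 3.8135% + 0.1425 × 2.5924% = 6.7718%.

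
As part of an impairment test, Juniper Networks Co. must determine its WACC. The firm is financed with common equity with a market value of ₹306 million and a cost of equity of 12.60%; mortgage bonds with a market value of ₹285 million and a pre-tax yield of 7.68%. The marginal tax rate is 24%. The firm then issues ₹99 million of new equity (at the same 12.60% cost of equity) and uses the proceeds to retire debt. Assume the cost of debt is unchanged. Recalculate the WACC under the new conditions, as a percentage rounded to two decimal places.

After the change:
Total capital V = 405 + 186 = 591.
Equity: weight = 405/591 = 0.6853; cost = 12.6%.
Mortgage bonds: weight = 186/591 = 0.3147; after-tax cost = 7.68% × (1 − 24%) = 5.8368%.
WACC = 0.6853 × 12.6000% + 0.3147 × 5.8368% = 10.4715%.

10.47%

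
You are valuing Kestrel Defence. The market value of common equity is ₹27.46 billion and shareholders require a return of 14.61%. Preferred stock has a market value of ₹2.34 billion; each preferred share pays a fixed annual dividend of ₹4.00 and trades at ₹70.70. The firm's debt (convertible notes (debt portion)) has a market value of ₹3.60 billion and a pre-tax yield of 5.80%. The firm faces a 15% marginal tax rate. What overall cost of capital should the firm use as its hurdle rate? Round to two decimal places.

Cost of preferred: Rp = 4.0 / 70.7 = 5.6577%.
Total capital V = 27.46 + 2.34 + 3.6 = 33.4.
Equity: weight = 27.46/33.4 = 0.8222; cost = 14.61%.
Preferred: weight = 2.34/33.4 = 0.0701; cost = 5.6577%.
Convertible notes (debt portion): weight = 3.6/33.4 = 0.1078; after-tax cost = 5.8% × (1 − 15%) = 4.9300%.
WACC = 0.8222 × 14.6100% + 0.0701 × 5.6577% + 0.1078 × 4.9300% = 12.9394%.

12.94%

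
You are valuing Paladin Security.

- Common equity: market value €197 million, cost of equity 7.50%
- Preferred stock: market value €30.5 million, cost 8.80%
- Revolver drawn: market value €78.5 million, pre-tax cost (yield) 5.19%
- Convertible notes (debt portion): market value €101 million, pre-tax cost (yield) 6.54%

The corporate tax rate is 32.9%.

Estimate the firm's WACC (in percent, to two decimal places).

6.05%

Total capital V = 197 + 30.5 + 78.5 + 101 = 407.
Equity: weight = 197/407 = 0.4840; cost = 7.5%.
Preferred: weight = 30.5/407 = 0.0749; cost = 8.8%.
Revolver drawn: weight = 78.5/407 = 0.1929; after-tax cost = 5.19% × (1 − 32.9%) = 3.4825%.
Convertible notes (debt portion): weight = 101/407 = 0.2482; after-tax cost = 6.54% × (1 − 32.9%) = 4.3883%.
WACC = 0.4840 × 7.5000% + 0.0749 × 8.8000% + 0.1929 × 3.4825% + 0.2482 × 4.3883% = 6.0504%.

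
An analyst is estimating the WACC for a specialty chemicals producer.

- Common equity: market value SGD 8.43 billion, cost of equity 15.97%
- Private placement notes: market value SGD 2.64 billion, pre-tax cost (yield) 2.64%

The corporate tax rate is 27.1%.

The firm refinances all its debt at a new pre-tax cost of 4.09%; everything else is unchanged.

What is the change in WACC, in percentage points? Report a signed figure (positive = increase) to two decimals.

+0.25 pp

Current WACC:
Total capital V = 8.43 + 2.64 = 11.07.
Equity: weight = 8.43/11.07 = 0.7615; cost = 15.97%.
Private placement notes: weight = 2.64/11.07 = 0.2385; after-tax cost = 2.64% × (1 − 27.1%) = 1.9246%.
WACC = 0.7615 × 15.9700% + 0.2385 × 1.9246% = 12.6204%.
After the change:
Total capital V = 8.43 + 2.64 = 11.07.
Equity: weight = 8.43/11.07 = 0.7615; cost = 15.97%.
Private placement notes: weight = 2.64/11.07 = 0.2385; after-tax cost = 4.09% × (1 − 27.1%) = 2.9816%.
WACC = 0.7615 × 15.9700% + 0.2385 × 2.9816% = 12.8725%.
Change in WACC = 12.8725% − 12.6204% = 0.2521 pp.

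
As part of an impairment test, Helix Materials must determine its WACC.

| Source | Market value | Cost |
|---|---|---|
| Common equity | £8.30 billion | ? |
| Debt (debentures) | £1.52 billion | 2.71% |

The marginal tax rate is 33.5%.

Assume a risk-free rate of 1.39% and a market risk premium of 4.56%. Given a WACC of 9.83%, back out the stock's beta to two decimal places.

Total capital V = 8.3 + 1.52 = 9.82.
Equity weight = 8.3/9.82 = 0.8452.
Debentures weight = 1.52/9.82 = 0.1548.
Debt contribution = 0.1548 × 2.71% × (1 − 33.5%) = 0.2789%.
Required equity contribution = 9.83% − 0.2789% = 9.5511%  ⇒  Re = 11.3002%.
CAPM: 11.3002% = 1.39% + β × 4.56%  ⇒  β = 2.1733.

2.17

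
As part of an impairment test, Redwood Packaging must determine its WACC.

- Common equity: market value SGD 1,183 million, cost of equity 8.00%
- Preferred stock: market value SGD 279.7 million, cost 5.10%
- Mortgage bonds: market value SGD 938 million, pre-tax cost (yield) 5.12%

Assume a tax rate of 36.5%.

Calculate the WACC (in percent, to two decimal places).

5.81%

Total capital V = 1183 + 279.7 + 938 = 2400.7.
Equity: weight = 1183/2400.7 = 0.4928; cost = 8%.
Preferred: weight = 279.7/2400.7 = 0.1165; cost = 5.1%.
Mortgage bonds: weight = 938/2400.7 = 0.3907; after-tax cost = 5.12% × (1 − 36.5%) = 3.2512%.
WACC = 0.4928 × 8.0000% + 0.1165 × 5.1000% + 0.3907 × 3.2512% = 5.8067%.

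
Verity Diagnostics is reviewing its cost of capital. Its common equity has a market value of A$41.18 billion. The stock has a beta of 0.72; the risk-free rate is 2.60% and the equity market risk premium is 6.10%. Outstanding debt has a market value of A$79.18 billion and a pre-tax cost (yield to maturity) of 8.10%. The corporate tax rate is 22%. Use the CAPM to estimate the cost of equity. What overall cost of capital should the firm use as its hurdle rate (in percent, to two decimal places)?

Cost of equity via CAPM: Re = 2.6% + 0.72 × 6.1% = 6.9920%.
Total capital V = 41.18 + 79.18 = 120.36.
Equity: weight = 41.18/120.36 = 0.3421; cost = 6.992%.
Debt: weight = 79.18/120.36 = 0.6579; after-tax cost = 8.1% × (1 − 22%) = 6.3180%.
WACC = 0.3421 × 6.9920% + 0.6579 × 6.3180% = 6.5486%.

6.55%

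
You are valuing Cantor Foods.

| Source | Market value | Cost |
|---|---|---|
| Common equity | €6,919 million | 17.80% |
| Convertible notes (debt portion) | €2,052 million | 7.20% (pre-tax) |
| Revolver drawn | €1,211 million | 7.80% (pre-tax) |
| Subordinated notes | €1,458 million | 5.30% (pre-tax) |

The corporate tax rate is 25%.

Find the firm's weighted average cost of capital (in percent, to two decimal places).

12.64%

Total capital V = 6919 + 2052 + 1211 + 1458 = 11640.
Equity: weight = 6919/11640 = 0.5944; cost = 17.8%.
Convertible notes (debt portion): weight = 2052/11640 = 0.1763; after-tax cost = 7.2% × (1 − 25%) = 5.4000%.
Revolver drawn: weight = 1211/11640 = 0.1040; after-tax cost = 7.8% × (1 − 25%) = 5.8500%.
Subordinated notes: weight = 1458/11640 = 0.1253; after-tax cost = 5.3% × (1 − 25%) = 3.9750%.
WACC = 0.5944 × 17.8000% + 0.1763 × 5.4000% + 0.1040 × 5.8500% + 0.1253 × 3.9750% = 12.6391%.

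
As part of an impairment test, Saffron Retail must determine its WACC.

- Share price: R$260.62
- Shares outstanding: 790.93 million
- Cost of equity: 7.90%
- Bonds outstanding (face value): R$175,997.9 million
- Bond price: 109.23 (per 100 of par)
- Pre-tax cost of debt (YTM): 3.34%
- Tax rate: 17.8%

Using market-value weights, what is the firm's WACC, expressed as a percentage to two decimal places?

Market value of equity E = 260.62 × 790.93m = 206132.1766m. Market value of debt D = 175997.9m × 109.23/100 = 192242.50617m.
Total capital V = 206132.1766 + 192242.50617 = 398374.68277.
Equity: weight = 206132.1766/398374.68277 = 0.5174; cost = 7.9%.
Bonds outstanding: weight = 192242.50617/398374.68277 = 0.4826; after-tax cost = 3.34% × (1 − 17.8%) = 2.7455%.
WACC = 0.5174 × 7.9000% + 0.4826 × 2.7455% = 5.4126%.

5.41%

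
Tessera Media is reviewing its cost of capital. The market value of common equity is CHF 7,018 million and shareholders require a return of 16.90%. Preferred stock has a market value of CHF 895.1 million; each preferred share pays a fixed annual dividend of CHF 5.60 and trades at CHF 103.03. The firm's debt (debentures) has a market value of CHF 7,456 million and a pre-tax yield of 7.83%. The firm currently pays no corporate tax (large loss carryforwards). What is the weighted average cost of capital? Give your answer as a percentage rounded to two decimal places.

Cost of preferred: Rp = 5.6 / 103.03 = 5.4353%.
Total capital V = 7018 + 895.1 + 7456 = 15369.1.
Equity: weight = 7018/15369.1 = 0.4566; cost = 16.9%.
Preferred: weight = 895.1/15369.1 = 0.0582; cost = 5.4353%.
Debentures: weight = 7456/15369.1 = 0.4851; after-tax cost = 7.83% × (1 − 0%) = 7.8300%.
WACC = 0.4566 × 16.9000% + 0.0582 × 5.4353% + 0.4851 × 7.8300% = 11.8322%.

11.83%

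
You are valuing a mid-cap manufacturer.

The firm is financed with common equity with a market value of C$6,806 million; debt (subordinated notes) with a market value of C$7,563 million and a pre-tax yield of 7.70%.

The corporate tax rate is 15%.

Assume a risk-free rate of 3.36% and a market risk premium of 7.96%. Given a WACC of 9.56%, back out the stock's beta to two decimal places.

1.20

Total capital V = 6806 + 7563 = 14369.
Equity weight = 6806/14369 = 0.4737.
Subordinated notes weight = 7563/14369 = 0.5263.
Debt contribution = 0.5263 × 7.7% × (1 − 15%) = 3.4449%.
Required equity contribution = 9.56% − 3.4449% = 6.1151%  ⇒  Re = 12.9103%.
CAPM: 12.9103% = 3.36% + β × 7.96%  ⇒  β = 1.1998.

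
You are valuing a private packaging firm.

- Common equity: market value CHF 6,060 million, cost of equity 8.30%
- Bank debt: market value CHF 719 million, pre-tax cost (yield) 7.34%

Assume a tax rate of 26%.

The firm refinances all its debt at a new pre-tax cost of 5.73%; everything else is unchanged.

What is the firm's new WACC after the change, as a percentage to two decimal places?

After the change:
Total capital V = 6060 + 719 = 6779.
Equity: weight = 6060/6779 = 0.8939; cost = 8.3%.
Bank debt: weight = 719/6779 = 0.1061; after-tax cost = 5.73% × (1 − 26%) = 4.2402%.
WACC = 0.8939 × 8.3000% + 0.1061 × 4.2402% = 7.8694%.

7.87%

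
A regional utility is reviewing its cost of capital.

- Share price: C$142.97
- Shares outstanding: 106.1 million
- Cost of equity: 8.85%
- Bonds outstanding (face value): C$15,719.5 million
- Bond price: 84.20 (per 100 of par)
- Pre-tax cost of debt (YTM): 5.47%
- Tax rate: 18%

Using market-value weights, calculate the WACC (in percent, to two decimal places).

6.82%

Market value of equity E = 142.97 × 106.1m = 15169.117m. Market value of debt D = 15719.5m × 84.2/100 = 13235.819m.
Total capital V = 15169.117 + 13235.819 = 28404.936.
Equity: weight = 15169.117/28404.936 = 0.5340; cost = 8.85%.
Bonds outstanding: weight = 13235.819/28404.936 = 0.4660; after-tax cost = 5.47% × (1 − 18%) = 4.4854%.
WACC = 0.5340 × 8.8500% + 0.4660 × 4.4854% = 6.8162%.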